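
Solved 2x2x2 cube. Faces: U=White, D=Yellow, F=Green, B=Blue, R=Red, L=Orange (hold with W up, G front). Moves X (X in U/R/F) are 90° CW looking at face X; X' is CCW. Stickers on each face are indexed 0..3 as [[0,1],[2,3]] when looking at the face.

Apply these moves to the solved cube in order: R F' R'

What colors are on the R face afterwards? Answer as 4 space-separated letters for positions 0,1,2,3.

After move 1 (R): R=RRRR U=WGWG F=GYGY D=YBYB B=WBWB
After move 2 (F'): F=YYGG U=WGRR R=BRYR D=OOYB L=OGOW
After move 3 (R'): R=RRBY U=WWRW F=YGGR D=OYYG B=BBOB
Query: R face = RRBY

Answer: R R B Y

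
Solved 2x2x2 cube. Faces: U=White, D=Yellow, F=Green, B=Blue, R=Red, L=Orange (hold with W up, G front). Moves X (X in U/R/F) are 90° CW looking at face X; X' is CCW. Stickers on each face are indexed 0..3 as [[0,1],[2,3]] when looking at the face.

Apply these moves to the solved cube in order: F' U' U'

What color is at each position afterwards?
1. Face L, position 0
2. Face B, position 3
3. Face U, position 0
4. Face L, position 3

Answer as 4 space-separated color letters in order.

Answer: Y B R W

Derivation:
After move 1 (F'): F=GGGG U=WWRR R=YRYR D=OOYY L=OWOW
After move 2 (U'): U=WRWR F=OWGG R=GGYR B=YRBB L=BBOW
After move 3 (U'): U=RRWW F=BBGG R=OWYR B=GGBB L=YROW
Query 1: L[0] = Y
Query 2: B[3] = B
Query 3: U[0] = R
Query 4: L[3] = W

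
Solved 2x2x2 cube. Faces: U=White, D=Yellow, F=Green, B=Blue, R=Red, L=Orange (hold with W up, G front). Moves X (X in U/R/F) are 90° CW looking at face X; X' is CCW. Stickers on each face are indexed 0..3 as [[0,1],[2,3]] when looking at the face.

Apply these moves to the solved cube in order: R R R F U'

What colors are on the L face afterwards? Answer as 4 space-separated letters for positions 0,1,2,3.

After move 1 (R): R=RRRR U=WGWG F=GYGY D=YBYB B=WBWB
After move 2 (R): R=RRRR U=WYWY F=GBGB D=YWYW B=GBGB
After move 3 (R): R=RRRR U=WBWB F=GWGW D=YGYG B=YBYB
After move 4 (F): F=GGWW U=WBOO R=WRBR D=RRYG L=OYOG
After move 5 (U'): U=BOWO F=OYWW R=GGBR B=WRYB L=YBOG
Query: L face = YBOG

Answer: Y B O G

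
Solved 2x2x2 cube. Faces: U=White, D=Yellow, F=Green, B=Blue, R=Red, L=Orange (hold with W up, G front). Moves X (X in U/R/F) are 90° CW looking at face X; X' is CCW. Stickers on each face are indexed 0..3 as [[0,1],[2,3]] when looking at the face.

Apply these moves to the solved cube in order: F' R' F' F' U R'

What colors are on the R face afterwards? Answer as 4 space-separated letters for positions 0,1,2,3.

After move 1 (F'): F=GGGG U=WWRR R=YRYR D=OOYY L=OWOW
After move 2 (R'): R=RRYY U=WBRB F=GWGR D=OGYG B=YBOB
After move 3 (F'): F=WRGG U=WBRY R=GROY D=WWYG L=OBOR
After move 4 (F'): F=RGWG U=WBGO R=WRWY D=BRYG L=OYOR
After move 5 (U): U=GWOB F=WRWG R=YBWY B=OYOB L=RGOR
After move 6 (R'): R=BYYW U=GOOO F=WWWB D=BRYG B=GYRB
Query: R face = BYYW

Answer: B Y Y W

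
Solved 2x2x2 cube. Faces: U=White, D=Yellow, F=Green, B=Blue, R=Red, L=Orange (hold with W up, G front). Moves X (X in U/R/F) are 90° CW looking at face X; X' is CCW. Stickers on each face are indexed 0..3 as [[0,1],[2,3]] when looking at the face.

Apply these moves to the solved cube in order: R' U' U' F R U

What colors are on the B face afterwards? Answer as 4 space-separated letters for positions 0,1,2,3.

After move 1 (R'): R=RRRR U=WBWB F=GWGW D=YGYG B=YBYB
After move 2 (U'): U=BBWW F=OOGW R=GWRR B=RRYB L=YBOO
After move 3 (U'): U=BWBW F=YBGW R=OORR B=GWYB L=RROO
After move 4 (F): F=GYWB U=BWOR R=BOWR D=ROYG L=RYOG
After move 5 (R): R=WBRO U=BYOB F=GOWG D=RYYG B=RWWB
After move 6 (U): U=OBBY F=WBWG R=RWRO B=RYWB L=GOOG
Query: B face = RYWB

Answer: R Y W B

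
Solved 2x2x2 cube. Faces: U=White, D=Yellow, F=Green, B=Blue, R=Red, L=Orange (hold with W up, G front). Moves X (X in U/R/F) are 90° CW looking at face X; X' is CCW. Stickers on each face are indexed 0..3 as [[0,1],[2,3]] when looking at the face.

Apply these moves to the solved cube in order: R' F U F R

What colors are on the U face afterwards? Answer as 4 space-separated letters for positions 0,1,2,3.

After move 1 (R'): R=RRRR U=WBWB F=GWGW D=YGYG B=YBYB
After move 2 (F): F=GGWW U=WBOO R=WRBR D=RRYG L=OYOG
After move 3 (U): U=OWOB F=WRWW R=YBBR B=OYYB L=GGOG
After move 4 (F): F=WWWR U=OWGG R=OBBR D=BYYG L=GROR
After move 5 (R): R=BORB U=OWGR F=WYWG D=BYYO B=GYWB
Query: U face = OWGR

Answer: O W G R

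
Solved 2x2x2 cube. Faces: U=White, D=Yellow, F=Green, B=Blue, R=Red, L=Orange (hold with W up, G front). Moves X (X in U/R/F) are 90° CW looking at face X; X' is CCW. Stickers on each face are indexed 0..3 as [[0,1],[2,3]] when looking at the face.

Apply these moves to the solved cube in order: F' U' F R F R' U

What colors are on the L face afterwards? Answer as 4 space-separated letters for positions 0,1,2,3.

Answer: G O O B

Derivation:
After move 1 (F'): F=GGGG U=WWRR R=YRYR D=OOYY L=OWOW
After move 2 (U'): U=WRWR F=OWGG R=GGYR B=YRBB L=BBOW
After move 3 (F): F=GOGW U=WRWB R=WGRR D=YGYY L=BOOO
After move 4 (R): R=RWRG U=WOWW F=GGGY D=YBYY B=BRRB
After move 5 (F): F=GGYG U=WOOO R=WWWG D=RRYY L=BYOB
After move 6 (R'): R=WGWW U=WROB F=GOYO D=RGYG B=YRRB
After move 7 (U): U=OWBR F=WGYO R=YRWW B=BYRB L=GOOB
Query: L face = GOOB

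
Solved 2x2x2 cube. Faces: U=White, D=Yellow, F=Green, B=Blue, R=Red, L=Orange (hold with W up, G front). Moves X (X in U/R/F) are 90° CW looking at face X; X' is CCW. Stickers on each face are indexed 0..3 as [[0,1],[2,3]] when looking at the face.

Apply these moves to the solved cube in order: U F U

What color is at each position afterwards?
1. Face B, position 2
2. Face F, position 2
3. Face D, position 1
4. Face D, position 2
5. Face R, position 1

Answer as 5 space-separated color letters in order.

After move 1 (U): U=WWWW F=RRGG R=BBRR B=OOBB L=GGOO
After move 2 (F): F=GRGR U=WWOG R=WBWR D=RBYY L=GYOY
After move 3 (U): U=OWGW F=WBGR R=OOWR B=GYBB L=GROY
Query 1: B[2] = B
Query 2: F[2] = G
Query 3: D[1] = B
Query 4: D[2] = Y
Query 5: R[1] = O

Answer: B G B Y O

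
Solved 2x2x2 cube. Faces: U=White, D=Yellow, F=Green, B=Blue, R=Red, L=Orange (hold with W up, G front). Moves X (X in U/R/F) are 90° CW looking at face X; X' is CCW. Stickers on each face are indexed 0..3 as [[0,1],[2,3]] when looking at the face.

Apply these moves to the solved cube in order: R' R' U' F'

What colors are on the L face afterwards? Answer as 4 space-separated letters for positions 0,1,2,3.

After move 1 (R'): R=RRRR U=WBWB F=GWGW D=YGYG B=YBYB
After move 2 (R'): R=RRRR U=WYWY F=GBGB D=YWYW B=GBGB
After move 3 (U'): U=YYWW F=OOGB R=GBRR B=RRGB L=GBOO
After move 4 (F'): F=OBOG U=YYGR R=WBYR D=BOYW L=GWOW
Query: L face = GWOW

Answer: G W O W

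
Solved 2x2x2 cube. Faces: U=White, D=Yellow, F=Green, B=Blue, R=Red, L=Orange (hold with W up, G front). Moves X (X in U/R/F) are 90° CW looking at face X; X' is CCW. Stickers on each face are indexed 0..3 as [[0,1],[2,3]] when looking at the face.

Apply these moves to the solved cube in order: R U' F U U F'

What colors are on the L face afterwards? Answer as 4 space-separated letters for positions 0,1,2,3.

Answer: W G O G

Derivation:
After move 1 (R): R=RRRR U=WGWG F=GYGY D=YBYB B=WBWB
After move 2 (U'): U=GGWW F=OOGY R=GYRR B=RRWB L=WBOO
After move 3 (F): F=GOYO U=GGOB R=WYWR D=RGYB L=WYOB
After move 4 (U): U=OGBG F=WYYO R=RRWR B=WYWB L=GOOB
After move 5 (U): U=BOGG F=RRYO R=WYWR B=GOWB L=WYOB
After move 6 (F'): F=RORY U=BOWW R=GYRR D=YBYB L=WGOG
Query: L face = WGOG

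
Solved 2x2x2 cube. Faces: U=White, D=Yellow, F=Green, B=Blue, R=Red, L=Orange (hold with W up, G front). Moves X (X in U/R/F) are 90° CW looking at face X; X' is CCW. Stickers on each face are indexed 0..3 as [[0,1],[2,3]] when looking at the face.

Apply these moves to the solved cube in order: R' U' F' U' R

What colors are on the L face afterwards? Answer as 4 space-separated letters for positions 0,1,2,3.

Answer: R R O W

Derivation:
After move 1 (R'): R=RRRR U=WBWB F=GWGW D=YGYG B=YBYB
After move 2 (U'): U=BBWW F=OOGW R=GWRR B=RRYB L=YBOO
After move 3 (F'): F=OWOG U=BBGR R=GWYR D=BOYG L=YWOW
After move 4 (U'): U=BRBG F=YWOG R=OWYR B=GWYB L=RROW
After move 5 (R): R=YORW U=BWBG F=YOOG D=BYYG B=GWRB
Query: L face = RROW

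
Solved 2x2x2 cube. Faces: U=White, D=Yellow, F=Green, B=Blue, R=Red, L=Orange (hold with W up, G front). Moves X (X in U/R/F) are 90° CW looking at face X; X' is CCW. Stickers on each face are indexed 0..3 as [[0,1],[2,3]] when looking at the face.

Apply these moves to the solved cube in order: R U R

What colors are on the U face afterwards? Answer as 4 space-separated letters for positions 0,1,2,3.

After move 1 (R): R=RRRR U=WGWG F=GYGY D=YBYB B=WBWB
After move 2 (U): U=WWGG F=RRGY R=WBRR B=OOWB L=GYOO
After move 3 (R): R=RWRB U=WRGY F=RBGB D=YWYO B=GOWB
Query: U face = WRGY

Answer: W R G Y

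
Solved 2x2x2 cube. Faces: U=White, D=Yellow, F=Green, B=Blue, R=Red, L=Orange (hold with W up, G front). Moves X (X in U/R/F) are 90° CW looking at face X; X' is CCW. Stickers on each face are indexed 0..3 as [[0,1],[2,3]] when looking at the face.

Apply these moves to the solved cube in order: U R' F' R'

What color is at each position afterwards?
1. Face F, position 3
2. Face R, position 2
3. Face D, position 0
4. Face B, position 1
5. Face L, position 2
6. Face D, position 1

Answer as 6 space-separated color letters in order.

After move 1 (U): U=WWWW F=RRGG R=BBRR B=OOBB L=GGOO
After move 2 (R'): R=BRBR U=WBWO F=RWGW D=YRYG B=YOYB
After move 3 (F'): F=WWRG U=WBBB R=RRYR D=GOYG L=GOOW
After move 4 (R'): R=RRRY U=WYBY F=WBRB D=GWYG B=GOOB
Query 1: F[3] = B
Query 2: R[2] = R
Query 3: D[0] = G
Query 4: B[1] = O
Query 5: L[2] = O
Query 6: D[1] = W

Answer: B R G O O W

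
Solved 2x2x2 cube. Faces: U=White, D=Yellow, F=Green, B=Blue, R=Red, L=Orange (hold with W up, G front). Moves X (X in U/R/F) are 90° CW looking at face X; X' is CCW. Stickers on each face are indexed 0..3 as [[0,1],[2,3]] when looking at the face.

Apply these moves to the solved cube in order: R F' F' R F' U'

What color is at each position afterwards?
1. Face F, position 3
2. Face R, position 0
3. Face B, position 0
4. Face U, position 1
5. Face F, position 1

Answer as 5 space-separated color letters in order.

After move 1 (R): R=RRRR U=WGWG F=GYGY D=YBYB B=WBWB
After move 2 (F'): F=YYGG U=WGRR R=BRYR D=OOYB L=OGOW
After move 3 (F'): F=YGYG U=WGBY R=OROR D=GWYB L=OROR
After move 4 (R): R=OORR U=WGBG F=YWYB D=GWYW B=YBGB
After move 5 (F'): F=WBYY U=WGOR R=WOGR D=RRYW L=OGOB
After move 6 (U'): U=GRWO F=OGYY R=WBGR B=WOGB L=YBOB
Query 1: F[3] = Y
Query 2: R[0] = W
Query 3: B[0] = W
Query 4: U[1] = R
Query 5: F[1] = G

Answer: Y W W R G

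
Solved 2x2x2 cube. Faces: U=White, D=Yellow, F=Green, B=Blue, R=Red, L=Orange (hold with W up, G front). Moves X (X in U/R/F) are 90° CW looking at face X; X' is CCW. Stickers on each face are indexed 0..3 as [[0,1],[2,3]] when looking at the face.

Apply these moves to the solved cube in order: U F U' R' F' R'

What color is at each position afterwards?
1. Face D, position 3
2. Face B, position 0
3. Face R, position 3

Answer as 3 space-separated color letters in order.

Answer: G R R

Derivation:
After move 1 (U): U=WWWW F=RRGG R=BBRR B=OOBB L=GGOO
After move 2 (F): F=GRGR U=WWOG R=WBWR D=RBYY L=GYOY
After move 3 (U'): U=WGWO F=GYGR R=GRWR B=WBBB L=OOOY
After move 4 (R'): R=RRGW U=WBWW F=GGGO D=RYYR B=YBBB
After move 5 (F'): F=GOGG U=WBRG R=YRRW D=OYYR L=OWOW
After move 6 (R'): R=RWYR U=WBRY F=GBGG D=OOYG B=RBYB
Query 1: D[3] = G
Query 2: B[0] = R
Query 3: R[3] = R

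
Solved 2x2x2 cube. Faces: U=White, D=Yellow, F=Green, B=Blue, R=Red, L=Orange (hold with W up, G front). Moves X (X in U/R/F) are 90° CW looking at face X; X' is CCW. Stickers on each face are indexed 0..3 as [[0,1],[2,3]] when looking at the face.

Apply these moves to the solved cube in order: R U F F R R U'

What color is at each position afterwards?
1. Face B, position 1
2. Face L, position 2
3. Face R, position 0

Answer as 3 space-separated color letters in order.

Answer: Y O Y

Derivation:
After move 1 (R): R=RRRR U=WGWG F=GYGY D=YBYB B=WBWB
After move 2 (U): U=WWGG F=RRGY R=WBRR B=OOWB L=GYOO
After move 3 (F): F=GRYR U=WWOY R=GBGR D=RWYB L=GYOB
After move 4 (F): F=YGRR U=WWBY R=OBYR D=GGYB L=GROW
After move 5 (R): R=YORB U=WGBR F=YGRB D=GWYO B=YOWB
After move 6 (R): R=RYBO U=WGBB F=YWRO D=GWYY B=ROGB
After move 7 (U'): U=GBWB F=GRRO R=YWBO B=RYGB L=ROOW
Query 1: B[1] = Y
Query 2: L[2] = O
Query 3: R[0] = Y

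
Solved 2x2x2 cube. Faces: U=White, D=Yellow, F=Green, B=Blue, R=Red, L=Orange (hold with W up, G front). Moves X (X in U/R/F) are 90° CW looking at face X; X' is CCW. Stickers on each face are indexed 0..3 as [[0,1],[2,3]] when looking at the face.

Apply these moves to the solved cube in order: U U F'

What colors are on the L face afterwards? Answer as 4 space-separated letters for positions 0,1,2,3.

After move 1 (U): U=WWWW F=RRGG R=BBRR B=OOBB L=GGOO
After move 2 (U): U=WWWW F=BBGG R=OORR B=GGBB L=RROO
After move 3 (F'): F=BGBG U=WWOR R=YOYR D=ROYY L=RWOW
Query: L face = RWOW

Answer: R W O W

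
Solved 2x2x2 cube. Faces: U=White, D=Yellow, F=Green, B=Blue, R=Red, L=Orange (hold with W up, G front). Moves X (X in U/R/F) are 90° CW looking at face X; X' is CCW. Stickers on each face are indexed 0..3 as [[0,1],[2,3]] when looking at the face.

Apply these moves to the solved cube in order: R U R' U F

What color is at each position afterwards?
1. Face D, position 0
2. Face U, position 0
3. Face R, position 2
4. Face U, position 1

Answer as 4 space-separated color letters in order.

Answer: W G W W

Derivation:
After move 1 (R): R=RRRR U=WGWG F=GYGY D=YBYB B=WBWB
After move 2 (U): U=WWGG F=RRGY R=WBRR B=OOWB L=GYOO
After move 3 (R'): R=BRWR U=WWGO F=RWGG D=YRYY B=BOBB
After move 4 (U): U=GWOW F=BRGG R=BOWR B=GYBB L=RWOO
After move 5 (F): F=GBGR U=GWOW R=OOWR D=WBYY L=RYOR
Query 1: D[0] = W
Query 2: U[0] = G
Query 3: R[2] = W
Query 4: U[1] = W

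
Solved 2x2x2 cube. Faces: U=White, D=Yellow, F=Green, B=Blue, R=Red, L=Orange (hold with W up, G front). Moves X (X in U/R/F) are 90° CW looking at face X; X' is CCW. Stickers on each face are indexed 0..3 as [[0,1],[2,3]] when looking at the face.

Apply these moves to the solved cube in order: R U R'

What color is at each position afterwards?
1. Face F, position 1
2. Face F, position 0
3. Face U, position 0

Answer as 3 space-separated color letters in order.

After move 1 (R): R=RRRR U=WGWG F=GYGY D=YBYB B=WBWB
After move 2 (U): U=WWGG F=RRGY R=WBRR B=OOWB L=GYOO
After move 3 (R'): R=BRWR U=WWGO F=RWGG D=YRYY B=BOBB
Query 1: F[1] = W
Query 2: F[0] = R
Query 3: U[0] = W

Answer: W R W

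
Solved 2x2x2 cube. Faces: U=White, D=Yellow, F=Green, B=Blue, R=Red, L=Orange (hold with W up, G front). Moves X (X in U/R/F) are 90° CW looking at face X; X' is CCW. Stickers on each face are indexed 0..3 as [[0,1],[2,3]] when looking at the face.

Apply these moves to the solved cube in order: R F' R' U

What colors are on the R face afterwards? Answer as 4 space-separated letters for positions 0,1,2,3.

Answer: B B B Y

Derivation:
After move 1 (R): R=RRRR U=WGWG F=GYGY D=YBYB B=WBWB
After move 2 (F'): F=YYGG U=WGRR R=BRYR D=OOYB L=OGOW
After move 3 (R'): R=RRBY U=WWRW F=YGGR D=OYYG B=BBOB
After move 4 (U): U=RWWW F=RRGR R=BBBY B=OGOB L=YGOW
Query: R face = BBBY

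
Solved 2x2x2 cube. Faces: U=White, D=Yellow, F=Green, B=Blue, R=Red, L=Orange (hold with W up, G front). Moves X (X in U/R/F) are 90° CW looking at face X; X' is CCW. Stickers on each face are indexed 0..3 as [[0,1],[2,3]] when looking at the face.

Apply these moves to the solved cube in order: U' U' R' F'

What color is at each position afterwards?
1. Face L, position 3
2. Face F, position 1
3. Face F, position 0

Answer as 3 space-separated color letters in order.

Answer: W W W

Derivation:
After move 1 (U'): U=WWWW F=OOGG R=GGRR B=RRBB L=BBOO
After move 2 (U'): U=WWWW F=BBGG R=OORR B=GGBB L=RROO
After move 3 (R'): R=OROR U=WBWG F=BWGW D=YBYG B=YGYB
After move 4 (F'): F=WWBG U=WBOO R=BRYR D=ROYG L=RGOW
Query 1: L[3] = W
Query 2: F[1] = W
Query 3: F[0] = W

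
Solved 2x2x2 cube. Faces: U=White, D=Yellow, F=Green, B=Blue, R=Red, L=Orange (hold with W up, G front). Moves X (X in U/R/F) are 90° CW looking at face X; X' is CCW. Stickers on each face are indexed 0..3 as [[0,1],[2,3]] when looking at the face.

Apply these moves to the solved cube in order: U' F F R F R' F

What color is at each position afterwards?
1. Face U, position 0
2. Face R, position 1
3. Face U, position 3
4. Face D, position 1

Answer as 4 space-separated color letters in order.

After move 1 (U'): U=WWWW F=OOGG R=GGRR B=RRBB L=BBOO
After move 2 (F): F=GOGO U=WWOB R=WGWR D=RGYY L=BYOY
After move 3 (F): F=GGOO U=WWYY R=OGBR D=WWYY L=BROG
After move 4 (R): R=BORG U=WGYO F=GWOY D=WBYR B=YRWB
After move 5 (F): F=OGYW U=WGGR R=YOOG D=RBYR L=BWOB
After move 6 (R'): R=OGYO U=WWGY F=OGYR D=RGYW B=RRBB
After move 7 (F): F=YORG U=WWBW R=GGYO D=YOYW L=BROG
Query 1: U[0] = W
Query 2: R[1] = G
Query 3: U[3] = W
Query 4: D[1] = O

Answer: W G W O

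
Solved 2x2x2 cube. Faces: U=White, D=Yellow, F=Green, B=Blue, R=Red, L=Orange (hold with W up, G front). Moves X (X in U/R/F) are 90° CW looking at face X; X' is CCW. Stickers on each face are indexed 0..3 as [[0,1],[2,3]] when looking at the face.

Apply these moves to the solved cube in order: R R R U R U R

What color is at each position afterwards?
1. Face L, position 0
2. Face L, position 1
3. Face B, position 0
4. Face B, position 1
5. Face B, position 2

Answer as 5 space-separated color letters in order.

After move 1 (R): R=RRRR U=WGWG F=GYGY D=YBYB B=WBWB
After move 2 (R): R=RRRR U=WYWY F=GBGB D=YWYW B=GBGB
After move 3 (R): R=RRRR U=WBWB F=GWGW D=YGYG B=YBYB
After move 4 (U): U=WWBB F=RRGW R=YBRR B=OOYB L=GWOO
After move 5 (R): R=RYRB U=WRBW F=RGGG D=YYYO B=BOWB
After move 6 (U): U=BWWR F=RYGG R=BORB B=GWWB L=RGOO
After move 7 (R): R=RBBO U=BYWG F=RYGO D=YWYG B=RWWB
Query 1: L[0] = R
Query 2: L[1] = G
Query 3: B[0] = R
Query 4: B[1] = W
Query 5: B[2] = W

Answer: R G R W W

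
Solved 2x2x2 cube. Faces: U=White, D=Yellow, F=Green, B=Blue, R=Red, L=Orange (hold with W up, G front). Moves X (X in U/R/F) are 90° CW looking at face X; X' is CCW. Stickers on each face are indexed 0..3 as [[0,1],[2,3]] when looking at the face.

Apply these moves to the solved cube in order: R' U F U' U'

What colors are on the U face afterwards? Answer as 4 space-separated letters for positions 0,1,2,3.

After move 1 (R'): R=RRRR U=WBWB F=GWGW D=YGYG B=YBYB
After move 2 (U): U=WWBB F=RRGW R=YBRR B=OOYB L=GWOO
After move 3 (F): F=GRWR U=WWOW R=BBBR D=RYYG L=GYOG
After move 4 (U'): U=WWWO F=GYWR R=GRBR B=BBYB L=OOOG
After move 5 (U'): U=WOWW F=OOWR R=GYBR B=GRYB L=BBOG
Query: U face = WOWW

Answer: W O W W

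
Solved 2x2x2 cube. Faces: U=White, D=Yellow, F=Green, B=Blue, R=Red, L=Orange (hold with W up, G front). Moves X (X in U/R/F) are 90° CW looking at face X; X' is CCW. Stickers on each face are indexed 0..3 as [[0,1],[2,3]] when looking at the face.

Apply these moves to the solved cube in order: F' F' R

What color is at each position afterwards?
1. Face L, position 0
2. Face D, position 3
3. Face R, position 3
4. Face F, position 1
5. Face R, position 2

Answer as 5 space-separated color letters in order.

Answer: O B R W R

Derivation:
After move 1 (F'): F=GGGG U=WWRR R=YRYR D=OOYY L=OWOW
After move 2 (F'): F=GGGG U=WWYY R=OROR D=WWYY L=OROR
After move 3 (R): R=OORR U=WGYG F=GWGY D=WBYB B=YBWB
Query 1: L[0] = O
Query 2: D[3] = B
Query 3: R[3] = R
Query 4: F[1] = W
Query 5: R[2] = R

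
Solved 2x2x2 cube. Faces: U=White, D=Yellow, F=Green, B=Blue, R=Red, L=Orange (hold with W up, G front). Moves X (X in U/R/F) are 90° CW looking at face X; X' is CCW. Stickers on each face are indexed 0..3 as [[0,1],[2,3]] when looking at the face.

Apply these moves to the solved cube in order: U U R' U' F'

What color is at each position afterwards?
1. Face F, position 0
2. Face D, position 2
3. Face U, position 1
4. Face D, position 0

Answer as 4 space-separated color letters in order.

Answer: R Y G G

Derivation:
After move 1 (U): U=WWWW F=RRGG R=BBRR B=OOBB L=GGOO
After move 2 (U): U=WWWW F=BBGG R=OORR B=GGBB L=RROO
After move 3 (R'): R=OROR U=WBWG F=BWGW D=YBYG B=YGYB
After move 4 (U'): U=BGWW F=RRGW R=BWOR B=ORYB L=YGOO
After move 5 (F'): F=RWRG U=BGBO R=BWYR D=GOYG L=YWOW
Query 1: F[0] = R
Query 2: D[2] = Y
Query 3: U[1] = G
Query 4: D[0] = G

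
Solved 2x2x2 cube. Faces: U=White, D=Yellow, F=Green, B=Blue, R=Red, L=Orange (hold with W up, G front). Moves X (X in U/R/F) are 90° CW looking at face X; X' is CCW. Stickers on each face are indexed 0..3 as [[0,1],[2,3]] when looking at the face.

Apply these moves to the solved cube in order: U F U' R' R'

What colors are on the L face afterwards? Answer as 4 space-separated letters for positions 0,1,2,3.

Answer: O O O Y

Derivation:
After move 1 (U): U=WWWW F=RRGG R=BBRR B=OOBB L=GGOO
After move 2 (F): F=GRGR U=WWOG R=WBWR D=RBYY L=GYOY
After move 3 (U'): U=WGWO F=GYGR R=GRWR B=WBBB L=OOOY
After move 4 (R'): R=RRGW U=WBWW F=GGGO D=RYYR B=YBBB
After move 5 (R'): R=RWRG U=WBWY F=GBGW D=RGYO B=RBYB
Query: L face = OOOY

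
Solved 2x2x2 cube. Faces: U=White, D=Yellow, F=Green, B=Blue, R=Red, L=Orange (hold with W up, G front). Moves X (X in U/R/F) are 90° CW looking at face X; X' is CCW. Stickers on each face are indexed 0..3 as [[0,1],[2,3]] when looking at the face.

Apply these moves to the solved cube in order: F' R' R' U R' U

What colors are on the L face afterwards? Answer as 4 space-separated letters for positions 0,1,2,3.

After move 1 (F'): F=GGGG U=WWRR R=YRYR D=OOYY L=OWOW
After move 2 (R'): R=RRYY U=WBRB F=GWGR D=OGYG B=YBOB
After move 3 (R'): R=RYRY U=WORY F=GBGB D=OWYR B=GBGB
After move 4 (U): U=RWYO F=RYGB R=GBRY B=OWGB L=GBOW
After move 5 (R'): R=BYGR U=RGYO F=RWGO D=OYYB B=RWWB
After move 6 (U): U=YROG F=BYGO R=RWGR B=GBWB L=RWOW
Query: L face = RWOW

Answer: R W O W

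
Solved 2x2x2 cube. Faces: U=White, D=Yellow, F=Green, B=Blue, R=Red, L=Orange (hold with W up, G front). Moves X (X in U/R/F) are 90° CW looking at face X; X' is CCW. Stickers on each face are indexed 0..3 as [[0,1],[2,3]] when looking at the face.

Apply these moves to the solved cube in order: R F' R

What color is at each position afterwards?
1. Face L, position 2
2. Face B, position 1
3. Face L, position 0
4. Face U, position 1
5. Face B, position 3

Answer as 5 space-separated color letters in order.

After move 1 (R): R=RRRR U=WGWG F=GYGY D=YBYB B=WBWB
After move 2 (F'): F=YYGG U=WGRR R=BRYR D=OOYB L=OGOW
After move 3 (R): R=YBRR U=WYRG F=YOGB D=OWYW B=RBGB
Query 1: L[2] = O
Query 2: B[1] = B
Query 3: L[0] = O
Query 4: U[1] = Y
Query 5: B[3] = B

Answer: O B O Y B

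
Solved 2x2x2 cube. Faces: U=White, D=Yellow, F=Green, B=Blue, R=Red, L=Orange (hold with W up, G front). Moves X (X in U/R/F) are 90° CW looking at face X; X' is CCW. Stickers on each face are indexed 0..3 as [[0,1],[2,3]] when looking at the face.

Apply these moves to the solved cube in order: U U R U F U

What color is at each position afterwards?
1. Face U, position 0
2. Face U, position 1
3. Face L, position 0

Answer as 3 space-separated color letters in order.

Answer: O W G

Derivation:
After move 1 (U): U=WWWW F=RRGG R=BBRR B=OOBB L=GGOO
After move 2 (U): U=WWWW F=BBGG R=OORR B=GGBB L=RROO
After move 3 (R): R=RORO U=WBWG F=BYGY D=YBYG B=WGWB
After move 4 (U): U=WWGB F=ROGY R=WGRO B=RRWB L=BYOO
After move 5 (F): F=GRYO U=WWOY R=GGBO D=RWYG L=BYOB
After move 6 (U): U=OWYW F=GGYO R=RRBO B=BYWB L=GROB
Query 1: U[0] = O
Query 2: U[1] = W
Query 3: L[0] = G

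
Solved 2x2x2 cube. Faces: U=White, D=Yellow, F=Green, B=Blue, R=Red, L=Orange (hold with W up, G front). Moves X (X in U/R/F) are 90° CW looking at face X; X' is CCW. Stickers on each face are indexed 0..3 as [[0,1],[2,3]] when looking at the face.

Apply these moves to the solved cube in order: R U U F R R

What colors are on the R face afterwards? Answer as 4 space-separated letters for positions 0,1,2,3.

After move 1 (R): R=RRRR U=WGWG F=GYGY D=YBYB B=WBWB
After move 2 (U): U=WWGG F=RRGY R=WBRR B=OOWB L=GYOO
After move 3 (U): U=GWGW F=WBGY R=OORR B=GYWB L=RROO
After move 4 (F): F=GWYB U=GWOR R=GOWR D=ROYB L=RYOB
After move 5 (R): R=WGRO U=GWOB F=GOYB D=RWYG B=RYWB
After move 6 (R): R=RWOG U=GOOB F=GWYG D=RWYR B=BYWB
Query: R face = RWOG

Answer: R W O G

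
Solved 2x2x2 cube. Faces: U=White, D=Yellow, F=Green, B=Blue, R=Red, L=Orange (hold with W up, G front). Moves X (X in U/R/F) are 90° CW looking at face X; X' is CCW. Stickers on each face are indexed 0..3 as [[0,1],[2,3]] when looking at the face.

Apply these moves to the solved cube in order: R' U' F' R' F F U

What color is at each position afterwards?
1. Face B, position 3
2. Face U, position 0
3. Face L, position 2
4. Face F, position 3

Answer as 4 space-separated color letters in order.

Answer: B W O O

Derivation:
After move 1 (R'): R=RRRR U=WBWB F=GWGW D=YGYG B=YBYB
After move 2 (U'): U=BBWW F=OOGW R=GWRR B=RRYB L=YBOO
After move 3 (F'): F=OWOG U=BBGR R=GWYR D=BOYG L=YWOW
After move 4 (R'): R=WRGY U=BYGR F=OBOR D=BWYG B=GROB
After move 5 (F): F=OORB U=BYWW R=GRRY D=GWYG L=YBOW
After move 6 (F): F=ROBO U=BYWB R=WRWY D=RGYG L=YGOW
After move 7 (U): U=WBBY F=WRBO R=GRWY B=YGOB L=ROOW
Query 1: B[3] = B
Query 2: U[0] = W
Query 3: L[2] = O
Query 4: F[3] = O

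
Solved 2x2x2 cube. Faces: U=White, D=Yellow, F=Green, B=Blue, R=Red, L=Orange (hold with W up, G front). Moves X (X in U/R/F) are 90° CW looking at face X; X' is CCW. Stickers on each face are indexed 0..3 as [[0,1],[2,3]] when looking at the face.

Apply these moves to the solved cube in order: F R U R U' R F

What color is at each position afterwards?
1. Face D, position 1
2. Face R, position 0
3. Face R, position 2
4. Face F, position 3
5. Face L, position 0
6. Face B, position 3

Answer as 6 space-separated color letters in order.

After move 1 (F): F=GGGG U=WWOO R=WRWR D=RRYY L=OYOY
After move 2 (R): R=WWRR U=WGOG F=GRGY D=RBYB B=OBWB
After move 3 (U): U=OWGG F=WWGY R=OBRR B=OYWB L=GROY
After move 4 (R): R=RORB U=OWGY F=WBGB D=RWYO B=GYWB
After move 5 (U'): U=WYOG F=GRGB R=WBRB B=ROWB L=GYOY
After move 6 (R): R=RWBB U=WROB F=GWGO D=RWYR B=GOYB
After move 7 (F): F=GGOW U=WRYY R=OWBB D=BRYR L=GROW
Query 1: D[1] = R
Query 2: R[0] = O
Query 3: R[2] = B
Query 4: F[3] = W
Query 5: L[0] = G
Query 6: B[3] = B

Answer: R O B W G B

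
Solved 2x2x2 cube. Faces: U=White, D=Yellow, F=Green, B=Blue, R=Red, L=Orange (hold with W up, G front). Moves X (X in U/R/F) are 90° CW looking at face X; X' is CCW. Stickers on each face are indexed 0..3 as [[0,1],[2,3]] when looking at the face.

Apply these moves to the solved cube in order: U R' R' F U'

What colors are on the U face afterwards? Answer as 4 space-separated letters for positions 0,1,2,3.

After move 1 (U): U=WWWW F=RRGG R=BBRR B=OOBB L=GGOO
After move 2 (R'): R=BRBR U=WBWO F=RWGW D=YRYG B=YOYB
After move 3 (R'): R=RRBB U=WYWY F=RBGO D=YWYW B=GORB
After move 4 (F): F=GROB U=WYOG R=WRYB D=BRYW L=GYOW
After move 5 (U'): U=YGWO F=GYOB R=GRYB B=WRRB L=GOOW
Query: U face = YGWO

Answer: Y G W O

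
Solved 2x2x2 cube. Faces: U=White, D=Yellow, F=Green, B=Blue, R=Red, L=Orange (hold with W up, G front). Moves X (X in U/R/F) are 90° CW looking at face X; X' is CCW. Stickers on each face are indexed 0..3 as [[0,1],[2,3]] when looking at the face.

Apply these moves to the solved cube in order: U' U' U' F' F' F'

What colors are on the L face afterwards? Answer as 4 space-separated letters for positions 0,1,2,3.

After move 1 (U'): U=WWWW F=OOGG R=GGRR B=RRBB L=BBOO
After move 2 (U'): U=WWWW F=BBGG R=OORR B=GGBB L=RROO
After move 3 (U'): U=WWWW F=RRGG R=BBRR B=OOBB L=GGOO
After move 4 (F'): F=RGRG U=WWBR R=YBYR D=GOYY L=GWOW
After move 5 (F'): F=GGRR U=WWYY R=OBGR D=WWYY L=GROB
After move 6 (F'): F=GRGR U=WWOG R=WBWR D=RBYY L=GYOY
Query: L face = GYOY

Answer: G Y O Y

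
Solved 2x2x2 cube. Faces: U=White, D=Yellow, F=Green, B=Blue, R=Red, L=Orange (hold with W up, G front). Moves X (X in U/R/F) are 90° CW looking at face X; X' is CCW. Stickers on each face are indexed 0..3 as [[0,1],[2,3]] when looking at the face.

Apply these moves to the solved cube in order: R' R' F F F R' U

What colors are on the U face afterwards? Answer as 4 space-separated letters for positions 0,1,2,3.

After move 1 (R'): R=RRRR U=WBWB F=GWGW D=YGYG B=YBYB
After move 2 (R'): R=RRRR U=WYWY F=GBGB D=YWYW B=GBGB
After move 3 (F): F=GGBB U=WYOO R=WRYR D=RRYW L=OYOW
After move 4 (F): F=BGBG U=WYWY R=OROR D=YWYW L=OROR
After move 5 (F): F=BBGG U=WYRR R=WRYR D=OOYW L=OYOW
After move 6 (R'): R=RRWY U=WGRG F=BYGR D=OBYG B=WBOB
After move 7 (U): U=RWGG F=RRGR R=WBWY B=OYOB L=BYOW
Query: U face = RWGG

Answer: R W G G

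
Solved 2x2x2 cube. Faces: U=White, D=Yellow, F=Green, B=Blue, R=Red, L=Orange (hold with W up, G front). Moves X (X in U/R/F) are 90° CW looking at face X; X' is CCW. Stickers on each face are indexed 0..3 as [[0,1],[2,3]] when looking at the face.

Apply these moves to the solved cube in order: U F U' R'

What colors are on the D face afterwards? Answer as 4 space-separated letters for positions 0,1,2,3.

Answer: R Y Y R

Derivation:
After move 1 (U): U=WWWW F=RRGG R=BBRR B=OOBB L=GGOO
After move 2 (F): F=GRGR U=WWOG R=WBWR D=RBYY L=GYOY
After move 3 (U'): U=WGWO F=GYGR R=GRWR B=WBBB L=OOOY
After move 4 (R'): R=RRGW U=WBWW F=GGGO D=RYYR B=YBBB
Query: D face = RYYR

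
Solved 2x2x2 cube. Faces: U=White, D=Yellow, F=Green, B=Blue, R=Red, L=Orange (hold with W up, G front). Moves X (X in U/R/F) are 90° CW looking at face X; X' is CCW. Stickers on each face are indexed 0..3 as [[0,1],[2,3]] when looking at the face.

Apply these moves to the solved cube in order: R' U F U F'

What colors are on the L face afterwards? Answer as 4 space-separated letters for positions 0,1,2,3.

Answer: G W O W

Derivation:
After move 1 (R'): R=RRRR U=WBWB F=GWGW D=YGYG B=YBYB
After move 2 (U): U=WWBB F=RRGW R=YBRR B=OOYB L=GWOO
After move 3 (F): F=GRWR U=WWOW R=BBBR D=RYYG L=GYOG
After move 4 (U): U=OWWW F=BBWR R=OOBR B=GYYB L=GROG
After move 5 (F'): F=BRBW U=OWOB R=YORR D=RGYG L=GWOW
Query: L face = GWOW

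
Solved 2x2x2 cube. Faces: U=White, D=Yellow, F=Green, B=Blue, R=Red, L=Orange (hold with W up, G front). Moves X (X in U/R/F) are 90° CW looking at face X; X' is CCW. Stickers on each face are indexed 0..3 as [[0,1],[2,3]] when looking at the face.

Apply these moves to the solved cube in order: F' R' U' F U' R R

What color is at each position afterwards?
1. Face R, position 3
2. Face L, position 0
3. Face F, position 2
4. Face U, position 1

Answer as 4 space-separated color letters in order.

Answer: G R R G

Derivation:
After move 1 (F'): F=GGGG U=WWRR R=YRYR D=OOYY L=OWOW
After move 2 (R'): R=RRYY U=WBRB F=GWGR D=OGYG B=YBOB
After move 3 (U'): U=BBWR F=OWGR R=GWYY B=RROB L=YBOW
After move 4 (F): F=GORW U=BBWB R=WWRY D=YGYG L=YOOG
After move 5 (U'): U=BBBW F=YORW R=GORY B=WWOB L=RROG
After move 6 (R): R=RGYO U=BOBW F=YGRG D=YOYW B=WWBB
After move 7 (R): R=YROG U=BGBG F=YORW D=YBYW B=WWOB
Query 1: R[3] = G
Query 2: L[0] = R
Query 3: F[2] = R
Query 4: U[1] = G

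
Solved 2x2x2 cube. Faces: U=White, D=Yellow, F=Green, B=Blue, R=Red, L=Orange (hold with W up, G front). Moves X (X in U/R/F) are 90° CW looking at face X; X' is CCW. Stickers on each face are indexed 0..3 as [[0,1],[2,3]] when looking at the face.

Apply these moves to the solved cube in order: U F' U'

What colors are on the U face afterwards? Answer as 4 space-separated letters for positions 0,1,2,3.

Answer: W R W B

Derivation:
After move 1 (U): U=WWWW F=RRGG R=BBRR B=OOBB L=GGOO
After move 2 (F'): F=RGRG U=WWBR R=YBYR D=GOYY L=GWOW
After move 3 (U'): U=WRWB F=GWRG R=RGYR B=YBBB L=OOOW
Query: U face = WRWB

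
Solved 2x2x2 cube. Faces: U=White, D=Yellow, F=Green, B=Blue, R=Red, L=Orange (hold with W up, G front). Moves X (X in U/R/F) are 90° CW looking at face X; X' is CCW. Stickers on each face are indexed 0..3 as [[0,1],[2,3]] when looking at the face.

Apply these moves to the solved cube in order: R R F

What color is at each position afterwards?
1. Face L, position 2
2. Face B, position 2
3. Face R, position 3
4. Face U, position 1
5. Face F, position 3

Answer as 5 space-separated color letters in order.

After move 1 (R): R=RRRR U=WGWG F=GYGY D=YBYB B=WBWB
After move 2 (R): R=RRRR U=WYWY F=GBGB D=YWYW B=GBGB
After move 3 (F): F=GGBB U=WYOO R=WRYR D=RRYW L=OYOW
Query 1: L[2] = O
Query 2: B[2] = G
Query 3: R[3] = R
Query 4: U[1] = Y
Query 5: F[3] = B

Answer: O G R Y B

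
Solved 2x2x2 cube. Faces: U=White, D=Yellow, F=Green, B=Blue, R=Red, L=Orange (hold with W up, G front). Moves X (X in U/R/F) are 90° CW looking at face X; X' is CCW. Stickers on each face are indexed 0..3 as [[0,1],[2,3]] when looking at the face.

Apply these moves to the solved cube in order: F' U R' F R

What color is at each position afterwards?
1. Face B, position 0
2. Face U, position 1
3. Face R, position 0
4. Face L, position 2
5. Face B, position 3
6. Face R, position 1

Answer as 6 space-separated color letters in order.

Answer: G Y O O B R

Derivation:
After move 1 (F'): F=GGGG U=WWRR R=YRYR D=OOYY L=OWOW
After move 2 (U): U=RWRW F=YRGG R=BBYR B=OWBB L=GGOW
After move 3 (R'): R=BRBY U=RBRO F=YWGW D=ORYG B=YWOB
After move 4 (F): F=GYWW U=RBWG R=RROY D=BBYG L=GOOR
After move 5 (R): R=ORYR U=RYWW F=GBWG D=BOYY B=GWBB
Query 1: B[0] = G
Query 2: U[1] = Y
Query 3: R[0] = O
Query 4: L[2] = O
Query 5: B[3] = B
Query 6: R[1] = R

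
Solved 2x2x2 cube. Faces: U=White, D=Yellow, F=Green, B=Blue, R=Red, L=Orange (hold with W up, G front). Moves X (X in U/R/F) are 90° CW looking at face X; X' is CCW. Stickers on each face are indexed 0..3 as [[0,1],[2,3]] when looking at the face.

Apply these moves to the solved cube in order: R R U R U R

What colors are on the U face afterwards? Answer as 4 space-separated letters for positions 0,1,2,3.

After move 1 (R): R=RRRR U=WGWG F=GYGY D=YBYB B=WBWB
After move 2 (R): R=RRRR U=WYWY F=GBGB D=YWYW B=GBGB
After move 3 (U): U=WWYY F=RRGB R=GBRR B=OOGB L=GBOO
After move 4 (R): R=RGRB U=WRYB F=RWGW D=YGYO B=YOWB
After move 5 (U): U=YWBR F=RGGW R=YORB B=GBWB L=RWOO
After move 6 (R): R=RYBO U=YGBW F=RGGO D=YWYG B=RBWB
Query: U face = YGBW

Answer: Y G B W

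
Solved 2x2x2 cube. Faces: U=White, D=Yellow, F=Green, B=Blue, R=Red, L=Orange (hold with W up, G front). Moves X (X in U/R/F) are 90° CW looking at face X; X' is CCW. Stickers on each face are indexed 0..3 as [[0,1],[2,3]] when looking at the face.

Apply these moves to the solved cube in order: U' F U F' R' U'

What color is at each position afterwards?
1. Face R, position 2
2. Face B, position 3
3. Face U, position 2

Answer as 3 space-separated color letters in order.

Answer: G B O

Derivation:
After move 1 (U'): U=WWWW F=OOGG R=GGRR B=RRBB L=BBOO
After move 2 (F): F=GOGO U=WWOB R=WGWR D=RGYY L=BYOY
After move 3 (U): U=OWBW F=WGGO R=RRWR B=BYBB L=GOOY
After move 4 (F'): F=GOWG U=OWRW R=GRRR D=OYYY L=GWOB
After move 5 (R'): R=RRGR U=OBRB F=GWWW D=OOYG B=YYYB
After move 6 (U'): U=BBOR F=GWWW R=GWGR B=RRYB L=YYOB
Query 1: R[2] = G
Query 2: B[3] = B
Query 3: U[2] = O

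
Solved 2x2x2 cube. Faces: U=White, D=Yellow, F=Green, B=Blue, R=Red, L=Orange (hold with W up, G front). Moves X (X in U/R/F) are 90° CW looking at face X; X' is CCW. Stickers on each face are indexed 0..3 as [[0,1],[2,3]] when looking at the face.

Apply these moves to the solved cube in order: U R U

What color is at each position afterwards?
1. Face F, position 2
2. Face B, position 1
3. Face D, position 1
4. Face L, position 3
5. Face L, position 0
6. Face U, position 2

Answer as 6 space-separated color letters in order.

Answer: G G B O R G

Derivation:
After move 1 (U): U=WWWW F=RRGG R=BBRR B=OOBB L=GGOO
After move 2 (R): R=RBRB U=WRWG F=RYGY D=YBYO B=WOWB
After move 3 (U): U=WWGR F=RBGY R=WORB B=GGWB L=RYOO
Query 1: F[2] = G
Query 2: B[1] = G
Query 3: D[1] = B
Query 4: L[3] = O
Query 5: L[0] = R
Query 6: U[2] = G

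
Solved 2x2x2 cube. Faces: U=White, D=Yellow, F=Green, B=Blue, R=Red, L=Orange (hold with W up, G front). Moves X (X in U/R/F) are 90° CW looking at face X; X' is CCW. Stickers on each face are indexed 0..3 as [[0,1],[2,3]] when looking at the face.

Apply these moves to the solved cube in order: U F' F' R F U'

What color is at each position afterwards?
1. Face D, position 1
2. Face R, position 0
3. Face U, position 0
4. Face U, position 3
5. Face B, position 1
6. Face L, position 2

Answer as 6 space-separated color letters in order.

Answer: G R G B O O

Derivation:
After move 1 (U): U=WWWW F=RRGG R=BBRR B=OOBB L=GGOO
After move 2 (F'): F=RGRG U=WWBR R=YBYR D=GOYY L=GWOW
After move 3 (F'): F=GGRR U=WWYY R=OBGR D=WWYY L=GROB
After move 4 (R): R=GORB U=WGYR F=GWRY D=WBYO B=YOWB
After move 5 (F): F=RGYW U=WGBR R=YORB D=RGYO L=GWOB
After move 6 (U'): U=GRWB F=GWYW R=RGRB B=YOWB L=YOOB
Query 1: D[1] = G
Query 2: R[0] = R
Query 3: U[0] = G
Query 4: U[3] = B
Query 5: B[1] = O
Query 6: L[2] = O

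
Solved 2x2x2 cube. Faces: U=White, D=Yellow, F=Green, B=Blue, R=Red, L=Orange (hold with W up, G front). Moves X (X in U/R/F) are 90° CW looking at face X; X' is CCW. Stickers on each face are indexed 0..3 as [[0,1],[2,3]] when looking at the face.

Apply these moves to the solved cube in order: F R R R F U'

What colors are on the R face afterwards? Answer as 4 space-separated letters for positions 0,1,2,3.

After move 1 (F): F=GGGG U=WWOO R=WRWR D=RRYY L=OYOY
After move 2 (R): R=WWRR U=WGOG F=GRGY D=RBYB B=OBWB
After move 3 (R): R=RWRW U=WROY F=GBGB D=RWYO B=GBGB
After move 4 (R): R=RRWW U=WBOB F=GWGO D=RGYG B=YBRB
After move 5 (F): F=GGOW U=WBYY R=ORBW D=WRYG L=OROG
After move 6 (U'): U=BYWY F=OROW R=GGBW B=ORRB L=YBOG
Query: R face = GGBW

Answer: G G B W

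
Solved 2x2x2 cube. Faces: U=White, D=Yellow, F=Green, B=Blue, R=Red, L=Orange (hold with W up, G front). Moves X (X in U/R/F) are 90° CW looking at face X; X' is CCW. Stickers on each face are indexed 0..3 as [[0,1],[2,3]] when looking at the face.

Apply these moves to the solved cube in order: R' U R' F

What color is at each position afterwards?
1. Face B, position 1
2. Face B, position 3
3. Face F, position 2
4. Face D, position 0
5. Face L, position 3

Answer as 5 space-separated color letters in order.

After move 1 (R'): R=RRRR U=WBWB F=GWGW D=YGYG B=YBYB
After move 2 (U): U=WWBB F=RRGW R=YBRR B=OOYB L=GWOO
After move 3 (R'): R=BRYR U=WYBO F=RWGB D=YRYW B=GOGB
After move 4 (F): F=GRBW U=WYOW R=BROR D=YBYW L=GYOR
Query 1: B[1] = O
Query 2: B[3] = B
Query 3: F[2] = B
Query 4: D[0] = Y
Query 5: L[3] = R

Answer: O B B Y R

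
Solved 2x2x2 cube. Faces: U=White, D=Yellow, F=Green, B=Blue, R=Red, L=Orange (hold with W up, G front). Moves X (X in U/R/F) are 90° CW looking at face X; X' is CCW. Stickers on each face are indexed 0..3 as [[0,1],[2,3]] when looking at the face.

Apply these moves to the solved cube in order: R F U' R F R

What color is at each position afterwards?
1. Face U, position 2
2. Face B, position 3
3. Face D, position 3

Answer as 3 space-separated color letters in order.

Answer: B B O

Derivation:
After move 1 (R): R=RRRR U=WGWG F=GYGY D=YBYB B=WBWB
After move 2 (F): F=GGYY U=WGOO R=WRGR D=RRYB L=OYOB
After move 3 (U'): U=GOWO F=OYYY R=GGGR B=WRWB L=WBOB
After move 4 (R): R=GGRG U=GYWY F=ORYB D=RWYW B=OROB
After move 5 (F): F=YOBR U=GYBB R=WGYG D=RGYW L=WROW
After move 6 (R): R=YWGG U=GOBR F=YGBW D=ROYO B=BRYB
Query 1: U[2] = B
Query 2: B[3] = B
Query 3: D[3] = O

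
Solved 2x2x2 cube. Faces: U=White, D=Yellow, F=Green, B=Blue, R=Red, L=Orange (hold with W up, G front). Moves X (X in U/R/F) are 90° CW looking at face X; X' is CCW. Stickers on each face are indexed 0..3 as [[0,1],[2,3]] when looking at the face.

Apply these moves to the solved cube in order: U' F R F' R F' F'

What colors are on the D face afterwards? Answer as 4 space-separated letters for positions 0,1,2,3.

Answer: G W Y B

Derivation:
After move 1 (U'): U=WWWW F=OOGG R=GGRR B=RRBB L=BBOO
After move 2 (F): F=GOGO U=WWOB R=WGWR D=RGYY L=BYOY
After move 3 (R): R=WWRG U=WOOO F=GGGY D=RBYR B=BRWB
After move 4 (F'): F=GYGG U=WOWR R=BWRG D=YYYR L=BOOO
After move 5 (R): R=RBGW U=WYWG F=GYGR D=YWYB B=RROB
After move 6 (F'): F=YRGG U=WYRG R=WBYW D=OOYB L=BGOW
After move 7 (F'): F=RGYG U=WYWY R=OBOW D=GWYB L=BGOR
Query: D face = GWYB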